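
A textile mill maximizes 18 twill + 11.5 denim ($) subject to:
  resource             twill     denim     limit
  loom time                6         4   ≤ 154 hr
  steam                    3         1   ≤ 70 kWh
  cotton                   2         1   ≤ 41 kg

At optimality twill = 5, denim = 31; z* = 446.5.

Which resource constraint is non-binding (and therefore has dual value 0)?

loom time: 154/154 (binding)
steam: 46/70 (slack 24)
cotton: 41/41 (binding)
By complementary slackness, a constraint with positive slack has shadow price 0 → steam.

steam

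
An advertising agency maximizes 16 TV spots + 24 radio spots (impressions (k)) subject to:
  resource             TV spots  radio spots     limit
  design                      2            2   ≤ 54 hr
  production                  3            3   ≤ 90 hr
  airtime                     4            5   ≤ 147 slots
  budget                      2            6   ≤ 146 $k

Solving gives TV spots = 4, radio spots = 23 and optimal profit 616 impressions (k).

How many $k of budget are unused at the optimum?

0

budget used = 2·4 + 6·23 = 146; slack = 146 − 146 = 0.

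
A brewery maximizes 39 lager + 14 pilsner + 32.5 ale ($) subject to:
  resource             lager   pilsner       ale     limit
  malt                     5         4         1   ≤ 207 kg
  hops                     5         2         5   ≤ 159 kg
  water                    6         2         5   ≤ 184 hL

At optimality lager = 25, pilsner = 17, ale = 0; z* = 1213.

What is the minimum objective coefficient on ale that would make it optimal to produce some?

35

Binding: hops and water. Non-binding: malt (14 unused).
By complementary slackness, y = 0 for the non-binding constraint.
The binding rows give the dual system: 5·y_hops + 6·y_water = 39 and 2·y_hops + 2·y_water = 14.
This yields shadow prices y_hops = 3, y_water = 4.
ale enters the basis when its profit ≥ yᵀa₃ = 3·5 + 4·5 = 35.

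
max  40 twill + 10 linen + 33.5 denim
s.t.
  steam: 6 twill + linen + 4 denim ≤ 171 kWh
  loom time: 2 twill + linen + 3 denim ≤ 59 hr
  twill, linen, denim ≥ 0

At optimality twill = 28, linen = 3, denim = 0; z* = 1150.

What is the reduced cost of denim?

At the optimum: steam uses 171 of 171 (binding); loom time uses 59 of 59 (binding).
The binding rows give the dual system: 6·y_steam + 2·y_loom time = 40 and 1·y_steam + 1·y_loom time = 10.
→ y_steam = 5 and y_loom time = 5.
Reduced cost of denim: c₃ − yᵀa₃ = 33.5 − (5·4 + 5·3) = 33.5 − 35 = -1.5.

-1.5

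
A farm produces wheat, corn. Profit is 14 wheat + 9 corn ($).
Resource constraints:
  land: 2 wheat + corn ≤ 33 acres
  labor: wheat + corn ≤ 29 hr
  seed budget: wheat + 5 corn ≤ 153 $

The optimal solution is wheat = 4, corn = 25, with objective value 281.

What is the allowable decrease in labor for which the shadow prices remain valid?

Binding constraints: land, labor. The basis is B = [[2,1],[1,1]] with det 1.
Per unit decrease in labor, x* moves by d = (1, -2).
The basis stays optimal until corn reaches 0; allowable decrease = 12.5 hr.

12.5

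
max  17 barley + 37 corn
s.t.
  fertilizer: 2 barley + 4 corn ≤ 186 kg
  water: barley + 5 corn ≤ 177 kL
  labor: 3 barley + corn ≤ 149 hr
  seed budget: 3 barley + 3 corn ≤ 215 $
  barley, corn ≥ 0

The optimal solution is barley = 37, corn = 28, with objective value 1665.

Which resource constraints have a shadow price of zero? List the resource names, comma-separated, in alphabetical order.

fertilizer: 186/186 (binding)
water: 177/177 (binding)
labor: 139/149 (slack 10)
seed budget: 195/215 (slack 20)
By complementary slackness, a constraint with positive slack has shadow price 0 → labor, seed budget.

labor, seed budget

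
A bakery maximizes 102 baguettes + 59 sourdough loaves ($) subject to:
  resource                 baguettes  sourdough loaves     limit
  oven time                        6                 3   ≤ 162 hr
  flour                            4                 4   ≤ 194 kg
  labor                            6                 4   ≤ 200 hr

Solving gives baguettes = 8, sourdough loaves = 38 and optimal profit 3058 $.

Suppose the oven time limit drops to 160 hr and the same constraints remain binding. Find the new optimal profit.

3040

At the optimum: oven time uses 162 of 162 (binding); flour uses 184 of 194 (slack = 10); labor uses 200 of 200 (binding).
Slack constraints have shadow price 0 (complementary slackness).
From A_Bᵀ y = c: 6·y_oven time + 6·y_labor = 102; 3·y_oven time + 4·y_labor = 59.
Solving: y_oven time = 9, y_labor = 8.
Δz = y_oven time·Δb = 9 × (-2) = -18, so new z* = 3058 − 18 = 3040.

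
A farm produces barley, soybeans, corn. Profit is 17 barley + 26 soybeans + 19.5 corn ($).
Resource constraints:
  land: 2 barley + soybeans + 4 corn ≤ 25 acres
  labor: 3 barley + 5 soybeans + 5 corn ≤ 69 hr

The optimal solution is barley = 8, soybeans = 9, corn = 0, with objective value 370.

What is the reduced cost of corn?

-9.5

Check each constraint at x*: land 25/25 (tight); labor 69/69 (tight).
Dual feasibility on the basic columns requires 2·y_land + 3·y_labor = 17, 1·y_land + 5·y_labor = 26.
Solving: y_land = 1, y_labor = 5.
Reduced cost of corn: c₃ − yᵀa₃ = 19.5 − (1·4 + 5·5) = 19.5 − 29 = -9.5.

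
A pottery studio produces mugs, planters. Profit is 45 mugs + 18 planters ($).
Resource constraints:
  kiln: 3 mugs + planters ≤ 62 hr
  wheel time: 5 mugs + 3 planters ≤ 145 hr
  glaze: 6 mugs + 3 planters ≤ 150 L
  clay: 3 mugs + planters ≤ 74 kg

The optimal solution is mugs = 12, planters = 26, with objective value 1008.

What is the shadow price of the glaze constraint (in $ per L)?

3

Check each constraint at x*: kiln 62/62 (tight); wheel time 138/145 (slack 7); glaze 150/150 (tight); clay 62/74 (slack 12).
Slack constraints have shadow price 0 (complementary slackness).
The binding rows give the dual system: 3·y_kiln + 6·y_glaze = 45 and 1·y_kiln + 3·y_glaze = 18.
Solving: y_kiln = 9, y_glaze = 3.
Shadow price of glaze = 3.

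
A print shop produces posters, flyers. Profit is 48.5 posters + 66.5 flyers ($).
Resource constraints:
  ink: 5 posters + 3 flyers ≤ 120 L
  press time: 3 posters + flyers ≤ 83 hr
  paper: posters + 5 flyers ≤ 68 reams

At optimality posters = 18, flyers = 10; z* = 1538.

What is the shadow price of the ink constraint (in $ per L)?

8

Binding: ink and paper. Non-binding: press time (19 unused).
Slack constraints have shadow price 0 (complementary slackness).
The binding rows give the dual system: 5·y_ink + 1·y_paper = 48.5 and 3·y_ink + 5·y_paper = 66.5.
→ y_ink = 8 and y_paper = 8.5.
Shadow price of ink = 8.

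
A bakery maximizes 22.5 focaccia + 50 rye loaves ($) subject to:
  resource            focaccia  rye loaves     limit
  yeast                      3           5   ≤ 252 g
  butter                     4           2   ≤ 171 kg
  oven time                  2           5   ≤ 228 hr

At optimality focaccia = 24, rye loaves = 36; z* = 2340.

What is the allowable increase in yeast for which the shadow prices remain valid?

Binding constraints: yeast, oven time. The basis is B = [[3,5],[2,5]] with det 5.
Per unit increase in yeast, x* moves by d = (1, -0.4).
The basis stays optimal until butter becomes binding; allowable increase = 0.9375 g.

0.9375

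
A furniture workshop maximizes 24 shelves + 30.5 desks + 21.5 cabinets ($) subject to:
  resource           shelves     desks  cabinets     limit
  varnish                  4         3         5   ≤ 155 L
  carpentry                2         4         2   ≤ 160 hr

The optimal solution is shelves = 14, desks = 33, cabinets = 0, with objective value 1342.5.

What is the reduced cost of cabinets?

Both varnish and carpentry are binding at x*.
Dual feasibility on the basic columns requires 4·y_varnish + 2·y_carpentry = 24, 3·y_varnish + 4·y_carpentry = 30.5.
→ y_varnish = 3.5 and y_carpentry = 5.
Reduced cost of cabinets: c₃ − yᵀa₃ = 21.5 − (3.5·5 + 5·2) = 21.5 − 27.5 = -6.

-6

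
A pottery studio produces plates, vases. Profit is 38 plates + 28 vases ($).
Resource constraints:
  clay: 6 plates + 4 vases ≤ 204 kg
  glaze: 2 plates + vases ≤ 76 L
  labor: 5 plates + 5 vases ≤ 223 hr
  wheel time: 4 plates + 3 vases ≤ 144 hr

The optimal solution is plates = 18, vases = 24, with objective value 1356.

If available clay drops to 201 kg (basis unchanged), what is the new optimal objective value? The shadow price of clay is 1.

Δb = -3, so new z* = 1356 + (1)·(-3) = 1356 − 3 = 1353.

1353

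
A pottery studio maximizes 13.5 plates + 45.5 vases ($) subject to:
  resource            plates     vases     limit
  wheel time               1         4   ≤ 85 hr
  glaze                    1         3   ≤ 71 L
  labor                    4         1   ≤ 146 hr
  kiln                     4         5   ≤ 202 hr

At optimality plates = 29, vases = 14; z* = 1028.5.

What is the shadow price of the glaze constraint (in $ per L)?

Check each constraint at x*: wheel time 85/85 (tight); glaze 71/71 (tight); labor 130/146 (slack 16); kiln 186/202 (slack 16).
Slack constraints have shadow price 0 (complementary slackness).
From A_Bᵀ y = c: 1·y_wheel time + 1·y_glaze = 13.5; 4·y_wheel time + 3·y_glaze = 45.5.
Solving: y_wheel time = 5, y_glaze = 8.5.
Shadow price of glaze = 8.5.

8.5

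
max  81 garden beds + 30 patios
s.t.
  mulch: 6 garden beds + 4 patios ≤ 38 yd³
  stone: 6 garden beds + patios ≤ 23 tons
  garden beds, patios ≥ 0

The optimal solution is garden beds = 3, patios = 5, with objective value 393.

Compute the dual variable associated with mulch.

At the optimum: mulch uses 38 of 38 (binding); stone uses 23 of 23 (binding).
From A_Bᵀ y = c: 6·y_mulch + 6·y_stone = 81; 4·y_mulch + 1·y_stone = 30.
→ y_mulch = 5.5 and y_stone = 8.
Shadow price of mulch = 5.5.

5.5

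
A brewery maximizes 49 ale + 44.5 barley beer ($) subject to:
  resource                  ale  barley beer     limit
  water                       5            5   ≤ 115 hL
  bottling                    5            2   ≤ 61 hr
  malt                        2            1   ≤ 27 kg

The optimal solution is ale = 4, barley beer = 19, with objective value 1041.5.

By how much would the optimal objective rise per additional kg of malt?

Binding: water and malt. Non-binding: bottling (3 unused).
Since bottling is not tight, its dual is 0.
Dual feasibility on the basic columns requires 5·y_water + 2·y_malt = 49, 5·y_water + 1·y_malt = 44.5.
This yields shadow prices y_water = 8, y_malt = 4.5.
Shadow price of malt = 4.5.

4.5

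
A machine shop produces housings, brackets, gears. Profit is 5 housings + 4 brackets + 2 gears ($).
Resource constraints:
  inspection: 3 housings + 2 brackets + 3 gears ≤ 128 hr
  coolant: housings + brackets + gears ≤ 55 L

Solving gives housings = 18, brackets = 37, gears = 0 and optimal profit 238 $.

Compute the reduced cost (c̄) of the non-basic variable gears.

-3

At the optimum: inspection uses 128 of 128 (binding); coolant uses 55 of 55 (binding).
Dual feasibility on the basic columns requires 3·y_inspection + 1·y_coolant = 5, 2·y_inspection + 1·y_coolant = 4.
This yields shadow prices y_inspection = 1, y_coolant = 2.
Reduced cost of gears: c₃ − yᵀa₃ = 2 − (1·3 + 2·1) = 2 − 5 = -3.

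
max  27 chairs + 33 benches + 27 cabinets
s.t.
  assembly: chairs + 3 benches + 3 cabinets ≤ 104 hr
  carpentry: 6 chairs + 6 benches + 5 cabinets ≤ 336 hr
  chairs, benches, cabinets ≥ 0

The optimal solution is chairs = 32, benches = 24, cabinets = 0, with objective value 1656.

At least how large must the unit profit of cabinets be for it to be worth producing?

29

Check each constraint at x*: assembly 104/104 (tight); carpentry 336/336 (tight).
From A_Bᵀ y = c: 1·y_assembly + 6·y_carpentry = 27; 3·y_assembly + 6·y_carpentry = 33.
Solving: y_assembly = 3, y_carpentry = 4.
cabinets enters the basis when its profit ≥ yᵀa₃ = 3·3 + 4·5 = 29.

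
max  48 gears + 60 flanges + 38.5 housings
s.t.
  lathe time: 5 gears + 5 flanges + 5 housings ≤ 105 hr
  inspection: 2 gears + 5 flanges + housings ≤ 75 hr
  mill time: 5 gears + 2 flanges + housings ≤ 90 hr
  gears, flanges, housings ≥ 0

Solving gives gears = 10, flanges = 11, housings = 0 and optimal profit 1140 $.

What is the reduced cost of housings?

Binding: lathe time and inspection. Non-binding: mill time (18 unused).
Slack constraints have shadow price 0 (complementary slackness).
From A_Bᵀ y = c: 5·y_lathe time + 2·y_inspection = 48; 5·y_lathe time + 5·y_inspection = 60.
Solving: y_lathe time = 8, y_inspection = 4.
Reduced cost of housings: c₃ − yᵀa₃ = 38.5 − (8·5 + 4·1) = 38.5 − 44 = -5.5.

-5.5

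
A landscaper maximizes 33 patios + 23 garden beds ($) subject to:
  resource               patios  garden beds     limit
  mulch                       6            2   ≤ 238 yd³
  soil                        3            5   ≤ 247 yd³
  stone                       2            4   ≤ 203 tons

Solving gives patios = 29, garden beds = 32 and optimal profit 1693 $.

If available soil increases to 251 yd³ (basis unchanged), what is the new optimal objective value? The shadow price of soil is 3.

1705

Δb = 4, so new z* = 1693 + (3)·(4) = 1693 + 12 = 1705.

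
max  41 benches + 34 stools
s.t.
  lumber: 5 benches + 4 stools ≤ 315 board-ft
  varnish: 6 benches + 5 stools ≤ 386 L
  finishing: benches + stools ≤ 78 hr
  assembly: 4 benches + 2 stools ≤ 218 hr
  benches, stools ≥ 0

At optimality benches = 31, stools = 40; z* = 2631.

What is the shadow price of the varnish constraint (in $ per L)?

6

Check each constraint at x*: lumber 315/315 (tight); varnish 386/386 (tight); finishing 71/78 (slack 7); assembly 204/218 (slack 14).
Since finishing, assembly are not tight, their duals are 0.
The binding rows give the dual system: 5·y_lumber + 6·y_varnish = 41 and 4·y_lumber + 5·y_varnish = 34.
Solving: y_lumber = 1, y_varnish = 6.
Shadow price of varnish = 6.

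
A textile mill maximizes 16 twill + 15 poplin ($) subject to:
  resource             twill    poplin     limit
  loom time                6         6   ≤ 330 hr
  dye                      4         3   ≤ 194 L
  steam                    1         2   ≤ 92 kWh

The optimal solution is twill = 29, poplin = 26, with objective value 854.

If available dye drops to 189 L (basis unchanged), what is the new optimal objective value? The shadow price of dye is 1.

Δb = -5, so new z* = 854 + (1)·(-5) = 854 − 5 = 849.

849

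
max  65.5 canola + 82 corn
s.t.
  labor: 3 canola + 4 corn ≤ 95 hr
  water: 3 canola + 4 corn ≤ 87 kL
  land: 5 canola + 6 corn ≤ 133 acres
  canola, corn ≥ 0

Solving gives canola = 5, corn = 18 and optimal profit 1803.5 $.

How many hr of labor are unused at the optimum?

8

labor used = 3·5 + 4·18 = 87; slack = 95 − 87 = 8.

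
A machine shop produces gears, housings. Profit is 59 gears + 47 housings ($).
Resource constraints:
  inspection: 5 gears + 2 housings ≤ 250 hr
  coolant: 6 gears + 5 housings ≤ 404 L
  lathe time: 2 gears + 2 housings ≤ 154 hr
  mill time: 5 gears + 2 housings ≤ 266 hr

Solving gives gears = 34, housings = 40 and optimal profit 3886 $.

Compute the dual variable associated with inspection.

1

At the optimum: inspection uses 250 of 250 (binding); coolant uses 404 of 404 (binding); lathe time uses 148 of 154 (slack = 6); mill time uses 250 of 266 (slack = 16).
Slack constraints have shadow price 0 (complementary slackness).
From A_Bᵀ y = c: 5·y_inspection + 6·y_coolant = 59; 2·y_inspection + 5·y_coolant = 47.
Solving: y_inspection = 1, y_coolant = 9.
Shadow price of inspection = 1.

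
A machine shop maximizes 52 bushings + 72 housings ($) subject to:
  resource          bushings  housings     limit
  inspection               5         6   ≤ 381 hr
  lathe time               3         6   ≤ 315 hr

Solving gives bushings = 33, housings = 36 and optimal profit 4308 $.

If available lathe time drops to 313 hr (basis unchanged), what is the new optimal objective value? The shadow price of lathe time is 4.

4300

Δb = -2, so new z* = 4308 + (4)·(-2) = 4308 − 8 = 4300.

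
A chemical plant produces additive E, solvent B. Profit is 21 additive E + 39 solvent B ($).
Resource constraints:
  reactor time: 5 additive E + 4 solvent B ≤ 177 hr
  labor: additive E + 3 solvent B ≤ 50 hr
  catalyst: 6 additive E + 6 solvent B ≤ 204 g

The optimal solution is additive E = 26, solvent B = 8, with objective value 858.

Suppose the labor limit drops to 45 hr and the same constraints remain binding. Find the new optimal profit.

Binding: labor and catalyst. Non-binding: reactor time (15 unused).
Slack constraints have shadow price 0 (complementary slackness).
The binding rows give the dual system: 1·y_labor + 6·y_catalyst = 21 and 3·y_labor + 6·y_catalyst = 39.
This yields shadow prices y_labor = 9, y_catalyst = 2.
Δz = y_labor·Δb = 9 × (-5) = -45, so new z* = 858 − 45 = 813.

813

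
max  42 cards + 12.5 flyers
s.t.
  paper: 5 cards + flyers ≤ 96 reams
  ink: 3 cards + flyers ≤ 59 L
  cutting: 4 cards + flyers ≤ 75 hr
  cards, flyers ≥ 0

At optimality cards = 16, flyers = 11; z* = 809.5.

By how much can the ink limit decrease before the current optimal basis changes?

2.75

Binding constraints: ink, cutting. The basis is B = [[3,1],[4,1]] with det -1.
Per unit decrease in ink, x* moves by d = (1, -4).
The basis stays optimal until flyers reaches 0; allowable decrease = 2.75 L.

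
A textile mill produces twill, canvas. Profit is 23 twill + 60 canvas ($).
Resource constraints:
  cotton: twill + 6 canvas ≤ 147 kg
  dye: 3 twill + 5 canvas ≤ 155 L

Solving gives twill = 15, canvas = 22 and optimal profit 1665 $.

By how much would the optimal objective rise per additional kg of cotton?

5

Both cotton and dye are binding at x*.
Dual feasibility on the basic columns requires 1·y_cotton + 3·y_dye = 23, 6·y_cotton + 5·y_dye = 60.
Solving: y_cotton = 5, y_dye = 6.
Shadow price of cotton = 5.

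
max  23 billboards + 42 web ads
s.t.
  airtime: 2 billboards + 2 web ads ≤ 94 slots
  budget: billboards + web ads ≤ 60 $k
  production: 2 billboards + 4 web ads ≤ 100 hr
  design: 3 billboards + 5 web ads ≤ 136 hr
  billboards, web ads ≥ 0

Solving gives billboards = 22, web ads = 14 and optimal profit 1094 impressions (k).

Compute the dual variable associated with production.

Binding: production and design. Non-binding: airtime (22 unused), budget (24 unused).
Since airtime, budget are not tight, their duals are 0.
From A_Bᵀ y = c: 2·y_production + 3·y_design = 23; 4·y_production + 5·y_design = 42.
Solving: y_production = 5.5, y_design = 4.
Shadow price of production = 5.5.

5.5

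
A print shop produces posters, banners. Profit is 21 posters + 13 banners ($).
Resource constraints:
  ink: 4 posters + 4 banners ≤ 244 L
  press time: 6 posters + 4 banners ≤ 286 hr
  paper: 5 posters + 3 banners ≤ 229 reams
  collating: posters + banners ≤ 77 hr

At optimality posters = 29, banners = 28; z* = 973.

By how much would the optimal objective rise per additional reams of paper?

3

At the optimum: ink uses 228 of 244 (slack = 16); press time uses 286 of 286 (binding); paper uses 229 of 229 (binding); collating uses 57 of 77 (slack = 20).
Slack constraints have shadow price 0 (complementary slackness).
Dual feasibility on the basic columns requires 6·y_press time + 5·y_paper = 21, 4·y_press time + 3·y_paper = 13.
Solving: y_press time = 1, y_paper = 3.
Shadow price of paper = 3.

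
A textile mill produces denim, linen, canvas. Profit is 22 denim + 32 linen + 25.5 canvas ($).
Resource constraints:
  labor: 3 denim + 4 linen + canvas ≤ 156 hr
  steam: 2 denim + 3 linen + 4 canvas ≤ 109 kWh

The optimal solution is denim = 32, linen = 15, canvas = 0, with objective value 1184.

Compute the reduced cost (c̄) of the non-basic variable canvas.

-8.5

At the optimum: labor uses 156 of 156 (binding); steam uses 109 of 109 (binding).
The binding rows give the dual system: 3·y_labor + 2·y_steam = 22 and 4·y_labor + 3·y_steam = 32.
→ y_labor = 2 and y_steam = 8.
Reduced cost of canvas: c₃ − yᵀa₃ = 25.5 − (2·1 + 8·4) = 25.5 − 34 = -8.5.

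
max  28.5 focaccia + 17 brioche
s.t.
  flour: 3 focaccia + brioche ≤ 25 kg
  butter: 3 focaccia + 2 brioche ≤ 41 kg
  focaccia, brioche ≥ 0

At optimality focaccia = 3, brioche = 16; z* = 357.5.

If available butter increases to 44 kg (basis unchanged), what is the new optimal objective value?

At the optimum: flour uses 25 of 25 (binding); butter uses 41 of 41 (binding).
Dual feasibility on the basic columns requires 3·y_flour + 3·y_butter = 28.5, 1·y_flour + 2·y_butter = 17.
This yields shadow prices y_flour = 2, y_butter = 7.5.
Δz = y_butter·Δb = 7.5 × (3) = 22.5, so new z* = 357.5 + 22.5 = 380.

380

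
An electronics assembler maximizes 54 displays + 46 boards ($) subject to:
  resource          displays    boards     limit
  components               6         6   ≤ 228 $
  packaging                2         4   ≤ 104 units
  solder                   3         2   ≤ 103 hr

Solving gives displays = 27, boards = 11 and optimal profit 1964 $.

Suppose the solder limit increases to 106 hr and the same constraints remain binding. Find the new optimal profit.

At the optimum: components uses 228 of 228 (binding); packaging uses 98 of 104 (slack = 6); solder uses 103 of 103 (binding).
Slack constraints have shadow price 0 (complementary slackness).
From A_Bᵀ y = c: 6·y_components + 3·y_solder = 54; 6·y_components + 2·y_solder = 46.
→ y_components = 5 and y_solder = 8.
Δz = y_solder·Δb = 8 × (3) = 24, so new z* = 1964 + 24 = 1988.

1988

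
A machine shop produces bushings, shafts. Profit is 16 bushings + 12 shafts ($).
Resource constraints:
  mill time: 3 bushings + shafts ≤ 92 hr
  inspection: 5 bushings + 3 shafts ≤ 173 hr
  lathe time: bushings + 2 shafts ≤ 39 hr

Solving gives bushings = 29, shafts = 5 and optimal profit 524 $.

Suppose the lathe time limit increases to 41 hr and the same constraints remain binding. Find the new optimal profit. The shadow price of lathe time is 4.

532

Δb = 2, so new z* = 524 + (4)·(2) = 524 + 8 = 532.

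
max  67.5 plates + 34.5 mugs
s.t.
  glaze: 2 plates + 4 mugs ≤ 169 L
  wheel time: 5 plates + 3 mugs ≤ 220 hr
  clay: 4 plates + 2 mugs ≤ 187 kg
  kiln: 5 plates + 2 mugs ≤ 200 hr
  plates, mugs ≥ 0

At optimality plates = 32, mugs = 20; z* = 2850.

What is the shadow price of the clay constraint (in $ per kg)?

0

At the optimum: glaze uses 144 of 169 (slack = 25); wheel time uses 220 of 220 (binding); clay uses 168 of 187 (slack = 19); kiln uses 200 of 200 (binding).
Since glaze, clay are not tight, their duals are 0.
The binding rows give the dual system: 5·y_wheel time + 5·y_kiln = 67.5 and 3·y_wheel time + 2·y_kiln = 34.5.
Solving: y_wheel time = 7.5, y_kiln = 6.
Shadow price of clay = 0.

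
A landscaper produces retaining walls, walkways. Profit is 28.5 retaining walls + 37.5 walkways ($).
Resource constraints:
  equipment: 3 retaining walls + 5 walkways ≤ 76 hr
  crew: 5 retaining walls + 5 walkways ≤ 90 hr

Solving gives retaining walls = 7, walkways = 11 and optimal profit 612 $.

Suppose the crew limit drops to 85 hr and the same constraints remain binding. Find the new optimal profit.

597

Check each constraint at x*: equipment 76/76 (tight); crew 90/90 (tight).
From A_Bᵀ y = c: 3·y_equipment + 5·y_crew = 28.5; 5·y_equipment + 5·y_crew = 37.5.
This yields shadow prices y_equipment = 4.5, y_crew = 3.
Δz = y_crew·Δb = 3 × (-5) = -15, so new z* = 612 − 15 = 597.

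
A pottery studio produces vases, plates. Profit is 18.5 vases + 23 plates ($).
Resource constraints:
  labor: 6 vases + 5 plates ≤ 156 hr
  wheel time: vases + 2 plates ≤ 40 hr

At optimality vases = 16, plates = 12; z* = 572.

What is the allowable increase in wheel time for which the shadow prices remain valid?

Binding constraints: labor, wheel time. The basis is B = [[6,5],[1,2]] with det 7.
Per unit increase in wheel time, x* moves by d = (-0.7143, 0.8571).
The basis stays optimal until vases reaches 0; allowable increase = 22.4 hr.

22.4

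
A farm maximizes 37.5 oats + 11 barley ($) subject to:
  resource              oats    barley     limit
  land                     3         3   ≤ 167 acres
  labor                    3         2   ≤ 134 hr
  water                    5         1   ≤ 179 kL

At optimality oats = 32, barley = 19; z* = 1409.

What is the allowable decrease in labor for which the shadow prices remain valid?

26.6

Binding constraints: labor, water. The basis is B = [[3,2],[5,1]] with det -7.
Per unit decrease in labor, x* moves by d = (0.1429, -0.7143).
The basis stays optimal until barley reaches 0; allowable decrease = 26.6 hr.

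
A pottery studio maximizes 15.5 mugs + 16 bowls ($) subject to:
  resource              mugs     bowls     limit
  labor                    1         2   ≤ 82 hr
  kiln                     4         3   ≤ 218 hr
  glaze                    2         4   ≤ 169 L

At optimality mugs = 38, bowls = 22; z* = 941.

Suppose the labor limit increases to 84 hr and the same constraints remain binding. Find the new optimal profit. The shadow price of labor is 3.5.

Δb = 2, so new z* = 941 + (3.5)·(2) = 941 + 7 = 948.

948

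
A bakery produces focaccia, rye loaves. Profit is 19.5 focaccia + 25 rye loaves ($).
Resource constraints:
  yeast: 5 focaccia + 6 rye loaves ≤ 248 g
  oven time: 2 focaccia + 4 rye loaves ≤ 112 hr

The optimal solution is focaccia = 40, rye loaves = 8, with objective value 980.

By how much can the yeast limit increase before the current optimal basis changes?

32

Binding constraints: yeast, oven time. The basis is B = [[5,6],[2,4]] with det 8.
Per unit increase in yeast, x* moves by d = (0.5, -0.25).
The basis stays optimal until rye loaves reaches 0; allowable increase = 32 g.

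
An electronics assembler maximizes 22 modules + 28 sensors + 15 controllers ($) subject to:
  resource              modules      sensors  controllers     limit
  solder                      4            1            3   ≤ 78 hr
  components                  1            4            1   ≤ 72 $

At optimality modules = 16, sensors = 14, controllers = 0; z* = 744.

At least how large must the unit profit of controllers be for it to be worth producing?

18

Check each constraint at x*: solder 78/78 (tight); components 72/72 (tight).
Dual feasibility on the basic columns requires 4·y_solder + 1·y_components = 22, 1·y_solder + 4·y_components = 28.
Solving: y_solder = 4, y_components = 6.
controllers enters the basis when its profit ≥ yᵀa₃ = 4·3 + 6·1 = 18.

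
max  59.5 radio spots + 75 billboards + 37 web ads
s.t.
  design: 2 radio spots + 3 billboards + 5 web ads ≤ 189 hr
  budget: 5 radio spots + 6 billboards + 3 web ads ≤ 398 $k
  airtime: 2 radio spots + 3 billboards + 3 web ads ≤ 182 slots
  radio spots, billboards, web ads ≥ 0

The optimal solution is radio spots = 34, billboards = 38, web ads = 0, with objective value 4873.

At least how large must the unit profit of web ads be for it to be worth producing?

46.5

At the optimum: design uses 182 of 189 (slack = 7); budget uses 398 of 398 (binding); airtime uses 182 of 182 (binding).
Slack constraints have shadow price 0 (complementary slackness).
The binding rows give the dual system: 5·y_budget + 2·y_airtime = 59.5 and 6·y_budget + 3·y_airtime = 75.
This yields shadow prices y_budget = 9.5, y_airtime = 6.
web ads enters the basis when its profit ≥ yᵀa₃ = 9.5·3 + 6·3 = 46.5.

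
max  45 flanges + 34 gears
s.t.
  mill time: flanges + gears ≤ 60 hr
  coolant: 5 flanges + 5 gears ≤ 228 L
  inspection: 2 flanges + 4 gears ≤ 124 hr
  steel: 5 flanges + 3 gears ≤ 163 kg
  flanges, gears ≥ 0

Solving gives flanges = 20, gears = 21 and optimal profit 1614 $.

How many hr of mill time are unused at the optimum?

mill time used = 1·20 + 1·21 = 41; slack = 60 − 41 = 19.

19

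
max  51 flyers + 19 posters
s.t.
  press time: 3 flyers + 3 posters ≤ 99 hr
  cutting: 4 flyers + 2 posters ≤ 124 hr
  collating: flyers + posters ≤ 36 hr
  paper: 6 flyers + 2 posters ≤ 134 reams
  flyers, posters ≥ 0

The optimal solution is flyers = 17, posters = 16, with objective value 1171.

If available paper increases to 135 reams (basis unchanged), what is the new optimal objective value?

1179

At the optimum: press time uses 99 of 99 (binding); cutting uses 100 of 124 (slack = 24); collating uses 33 of 36 (slack = 3); paper uses 134 of 134 (binding).
By complementary slackness, y = 0 for the non-binding constraints.
Dual feasibility on the basic columns requires 3·y_press time + 6·y_paper = 51, 3·y_press time + 2·y_paper = 19.
Solving: y_press time = 1, y_paper = 8.
Δz = y_paper·Δb = 8 × (1) = 8, so new z* = 1171 + 8 = 1179.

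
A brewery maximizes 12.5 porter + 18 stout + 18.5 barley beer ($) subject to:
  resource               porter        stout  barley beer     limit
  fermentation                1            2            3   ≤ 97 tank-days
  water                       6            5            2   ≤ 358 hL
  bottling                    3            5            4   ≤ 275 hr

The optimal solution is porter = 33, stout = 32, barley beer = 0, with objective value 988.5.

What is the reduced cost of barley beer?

At the optimum: fermentation uses 97 of 97 (binding); water uses 358 of 358 (binding); bottling uses 259 of 275 (slack = 16).
Slack constraints have shadow price 0 (complementary slackness).
Dual feasibility on the basic columns requires 1·y_fermentation + 6·y_water = 12.5, 2·y_fermentation + 5·y_water = 18.
This yields shadow prices y_fermentation = 6.5, y_water = 1.
Reduced cost of barley beer: c₃ − yᵀa₃ = 18.5 − (6.5·3 + 1·2) = 18.5 − 21.5 = -3.

-3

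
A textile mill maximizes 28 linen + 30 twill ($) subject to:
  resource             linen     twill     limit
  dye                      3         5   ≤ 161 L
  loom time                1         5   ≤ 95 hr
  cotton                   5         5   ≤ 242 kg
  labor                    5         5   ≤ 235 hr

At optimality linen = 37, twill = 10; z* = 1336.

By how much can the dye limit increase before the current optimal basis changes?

Binding constraints: dye, labor. The basis is B = [[3,5],[5,5]] with det -10.
Per unit increase in dye, x* moves by d = (-0.5, 0.5).
The basis stays optimal until loom time becomes binding; allowable increase = 4 L.

4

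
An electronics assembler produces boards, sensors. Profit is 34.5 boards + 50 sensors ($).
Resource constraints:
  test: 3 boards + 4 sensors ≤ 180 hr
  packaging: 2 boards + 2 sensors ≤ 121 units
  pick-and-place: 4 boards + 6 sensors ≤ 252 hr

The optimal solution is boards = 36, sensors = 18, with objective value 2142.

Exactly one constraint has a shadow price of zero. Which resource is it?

packaging

test: 180/180 (binding)
packaging: 108/121 (slack 13)
pick-and-place: 252/252 (binding)
By complementary slackness, a constraint with positive slack has shadow price 0 → packaging.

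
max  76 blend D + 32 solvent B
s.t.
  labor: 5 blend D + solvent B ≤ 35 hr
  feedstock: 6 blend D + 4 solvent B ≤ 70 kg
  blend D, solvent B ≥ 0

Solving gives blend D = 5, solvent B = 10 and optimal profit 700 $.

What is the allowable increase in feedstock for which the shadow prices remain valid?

Binding constraints: labor, feedstock. The basis is B = [[5,1],[6,4]] with det 14.
Per unit increase in feedstock, x* moves by d = (-0.0714, 0.3571).
The basis stays optimal until blend D reaches 0; allowable increase = 70 kg.

70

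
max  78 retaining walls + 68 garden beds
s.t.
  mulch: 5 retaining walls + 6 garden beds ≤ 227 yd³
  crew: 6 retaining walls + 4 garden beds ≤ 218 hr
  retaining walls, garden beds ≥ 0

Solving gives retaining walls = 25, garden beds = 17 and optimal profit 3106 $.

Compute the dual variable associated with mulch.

At the optimum: mulch uses 227 of 227 (binding); crew uses 218 of 218 (binding).
From A_Bᵀ y = c: 5·y_mulch + 6·y_crew = 78; 6·y_mulch + 4·y_crew = 68.
→ y_mulch = 6 and y_crew = 8.
Shadow price of mulch = 6.

6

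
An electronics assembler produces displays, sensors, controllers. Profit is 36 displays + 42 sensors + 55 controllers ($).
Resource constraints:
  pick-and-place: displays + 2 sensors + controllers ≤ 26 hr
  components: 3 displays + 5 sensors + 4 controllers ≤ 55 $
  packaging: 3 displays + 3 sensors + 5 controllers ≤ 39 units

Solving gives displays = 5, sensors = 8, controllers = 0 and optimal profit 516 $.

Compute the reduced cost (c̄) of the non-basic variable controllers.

-2

At the optimum: pick-and-place uses 21 of 26 (slack = 5); components uses 55 of 55 (binding); packaging uses 39 of 39 (binding).
By complementary slackness, y = 0 for the non-binding constraint.
From A_Bᵀ y = c: 3·y_components + 3·y_packaging = 36; 5·y_components + 3·y_packaging = 42.
→ y_components = 3 and y_packaging = 9.
Reduced cost of controllers: c₃ − yᵀa₃ = 55 − (3·4 + 9·5) = 55 − 57 = -2.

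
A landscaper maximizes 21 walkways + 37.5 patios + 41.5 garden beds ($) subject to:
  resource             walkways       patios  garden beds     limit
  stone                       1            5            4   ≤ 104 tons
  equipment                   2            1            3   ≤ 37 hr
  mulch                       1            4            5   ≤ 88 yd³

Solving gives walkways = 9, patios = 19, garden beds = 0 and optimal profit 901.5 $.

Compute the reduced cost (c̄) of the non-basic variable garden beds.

At the optimum: stone uses 104 of 104 (binding); equipment uses 37 of 37 (binding); mulch uses 85 of 88 (slack = 3).
Since mulch is not tight, its dual is 0.
From A_Bᵀ y = c: 1·y_stone + 2·y_equipment = 21; 5·y_stone + 1·y_equipment = 37.5.
Solving: y_stone = 6, y_equipment = 7.5.
Reduced cost of garden beds: c₃ − yᵀa₃ = 41.5 − (6·4 + 7.5·3) = 41.5 − 46.5 = -5.

-5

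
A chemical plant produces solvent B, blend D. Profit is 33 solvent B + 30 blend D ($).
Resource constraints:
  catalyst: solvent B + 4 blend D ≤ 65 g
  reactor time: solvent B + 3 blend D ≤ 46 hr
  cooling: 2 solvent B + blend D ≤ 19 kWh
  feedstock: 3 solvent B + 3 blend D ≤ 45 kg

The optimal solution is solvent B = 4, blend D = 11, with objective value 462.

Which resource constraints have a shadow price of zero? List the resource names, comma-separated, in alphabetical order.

catalyst, reactor time

catalyst: 48/65 (slack 17)
reactor time: 37/46 (slack 9)
cooling: 19/19 (binding)
feedstock: 45/45 (binding)
By complementary slackness, a constraint with positive slack has shadow price 0 → catalyst, reactor time.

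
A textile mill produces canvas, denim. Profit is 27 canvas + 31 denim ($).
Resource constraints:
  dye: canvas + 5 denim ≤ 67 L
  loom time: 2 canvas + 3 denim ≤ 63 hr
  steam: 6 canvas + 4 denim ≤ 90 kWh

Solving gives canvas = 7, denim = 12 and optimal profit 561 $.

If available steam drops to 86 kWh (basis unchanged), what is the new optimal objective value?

545

Binding: dye and steam. Non-binding: loom time (13 unused).
By complementary slackness, y = 0 for the non-binding constraint.
Dual feasibility on the basic columns requires 1·y_dye + 6·y_steam = 27, 5·y_dye + 4·y_steam = 31.
This yields shadow prices y_dye = 3, y_steam = 4.
Δz = y_steam·Δb = 4 × (-4) = -16, so new z* = 561 − 16 = 545.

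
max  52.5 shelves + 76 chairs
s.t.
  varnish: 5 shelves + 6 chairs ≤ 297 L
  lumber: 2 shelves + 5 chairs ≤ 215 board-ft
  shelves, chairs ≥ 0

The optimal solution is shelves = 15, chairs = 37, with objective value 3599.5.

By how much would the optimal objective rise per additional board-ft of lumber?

5

At the optimum: varnish uses 297 of 297 (binding); lumber uses 215 of 215 (binding).
From A_Bᵀ y = c: 5·y_varnish + 2·y_lumber = 52.5; 6·y_varnish + 5·y_lumber = 76.
Solving: y_varnish = 8.5, y_lumber = 5.
Shadow price of lumber = 5.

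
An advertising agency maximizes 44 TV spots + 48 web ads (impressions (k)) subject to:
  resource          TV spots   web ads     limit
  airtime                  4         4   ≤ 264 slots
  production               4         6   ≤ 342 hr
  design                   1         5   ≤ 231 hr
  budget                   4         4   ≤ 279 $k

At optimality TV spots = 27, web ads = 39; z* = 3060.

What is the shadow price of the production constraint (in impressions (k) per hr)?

2

Check each constraint at x*: airtime 264/264 (tight); production 342/342 (tight); design 222/231 (slack 9); budget 264/279 (slack 15).
Since design, budget are not tight, their duals are 0.
From A_Bᵀ y = c: 4·y_airtime + 4·y_production = 44; 4·y_airtime + 6·y_production = 48.
This yields shadow prices y_airtime = 9, y_production = 2.
Shadow price of production = 2.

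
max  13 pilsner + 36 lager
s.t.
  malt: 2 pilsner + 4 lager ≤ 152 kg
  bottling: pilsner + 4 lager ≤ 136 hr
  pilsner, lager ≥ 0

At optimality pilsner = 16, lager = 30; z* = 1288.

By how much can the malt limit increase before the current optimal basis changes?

Binding constraints: malt, bottling. The basis is B = [[2,4],[1,4]] with det 4.
Per unit increase in malt, x* moves by d = (1, -0.25).
The basis stays optimal until lager reaches 0; allowable increase = 120 kg.

120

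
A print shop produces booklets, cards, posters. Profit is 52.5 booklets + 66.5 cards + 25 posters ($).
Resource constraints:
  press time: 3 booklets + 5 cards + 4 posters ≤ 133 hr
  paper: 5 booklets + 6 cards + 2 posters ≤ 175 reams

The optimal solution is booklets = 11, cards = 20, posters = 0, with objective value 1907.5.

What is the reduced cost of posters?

-3

Check each constraint at x*: press time 133/133 (tight); paper 175/175 (tight).
Dual feasibility on the basic columns requires 3·y_press time + 5·y_paper = 52.5, 5·y_press time + 6·y_paper = 66.5.
→ y_press time = 2.5 and y_paper = 9.
Reduced cost of posters: c₃ − yᵀa₃ = 25 − (2.5·4 + 9·2) = 25 − 28 = -3.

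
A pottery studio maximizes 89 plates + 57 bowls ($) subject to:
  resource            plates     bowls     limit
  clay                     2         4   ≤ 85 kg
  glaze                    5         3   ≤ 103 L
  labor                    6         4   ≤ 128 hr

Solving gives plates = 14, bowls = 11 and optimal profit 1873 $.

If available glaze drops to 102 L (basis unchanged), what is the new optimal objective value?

1866

Binding: glaze and labor. Non-binding: clay (13 unused).
By complementary slackness, y = 0 for the non-binding constraint.
From A_Bᵀ y = c: 5·y_glaze + 6·y_labor = 89; 3·y_glaze + 4·y_labor = 57.
Solving: y_glaze = 7, y_labor = 9.
Δz = y_glaze·Δb = 7 × (-1) = -7, so new z* = 1873 − 7 = 1866.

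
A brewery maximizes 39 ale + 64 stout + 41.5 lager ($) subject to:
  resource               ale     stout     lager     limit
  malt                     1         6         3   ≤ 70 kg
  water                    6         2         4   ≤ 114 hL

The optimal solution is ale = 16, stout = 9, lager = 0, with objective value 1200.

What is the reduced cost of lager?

At the optimum: malt uses 70 of 70 (binding); water uses 114 of 114 (binding).
The binding rows give the dual system: 1·y_malt + 6·y_water = 39 and 6·y_malt + 2·y_water = 64.
This yields shadow prices y_malt = 9, y_water = 5.
Reduced cost of lager: c₃ − yᵀa₃ = 41.5 − (9·3 + 5·4) = 41.5 − 47 = -5.5.

-5.5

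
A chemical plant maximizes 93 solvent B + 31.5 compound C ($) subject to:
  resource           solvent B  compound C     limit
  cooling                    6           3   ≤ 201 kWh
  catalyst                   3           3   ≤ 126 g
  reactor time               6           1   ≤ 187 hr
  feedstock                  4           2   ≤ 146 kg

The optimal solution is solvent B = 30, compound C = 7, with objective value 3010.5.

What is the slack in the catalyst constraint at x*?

15

catalyst used = 3·30 + 3·7 = 111; slack = 126 − 111 = 15.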